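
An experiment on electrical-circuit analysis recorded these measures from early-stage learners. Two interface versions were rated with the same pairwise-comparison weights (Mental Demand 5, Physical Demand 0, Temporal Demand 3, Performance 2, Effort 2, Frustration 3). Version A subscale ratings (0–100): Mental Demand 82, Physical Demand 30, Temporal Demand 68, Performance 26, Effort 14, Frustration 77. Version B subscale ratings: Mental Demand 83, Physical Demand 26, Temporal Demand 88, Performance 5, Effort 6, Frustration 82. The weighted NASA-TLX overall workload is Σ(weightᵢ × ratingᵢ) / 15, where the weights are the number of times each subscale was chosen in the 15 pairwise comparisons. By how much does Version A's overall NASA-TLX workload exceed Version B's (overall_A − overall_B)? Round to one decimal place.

-1.5

Version A weighted sum = 5·82 + 0·30 + 3·68 + 2·26 + 2·14 + 3·77 = 410 + 0 + 204 + 52 + 28 + 231 = 925; overall_A = 925/15 = 61.6667.
Version B weighted sum = 5·83 + 0·26 + 3·88 + 2·5 + 2·6 + 3·82 = 415 + 0 + 264 + 10 + 12 + 246 = 947; overall_B = 947/15 = 63.1333.
Difference = 61.6667 − 63.1333 = -1.4666 ≈ -1.5.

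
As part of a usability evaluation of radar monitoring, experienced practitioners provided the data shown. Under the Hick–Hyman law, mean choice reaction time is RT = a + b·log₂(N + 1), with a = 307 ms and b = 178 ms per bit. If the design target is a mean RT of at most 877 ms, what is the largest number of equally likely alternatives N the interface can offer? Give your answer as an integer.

Set 307 + 178·log₂(N + 1) ≤ 877.
log₂(N + 1) ≤ (877 − 307) / 178 = 3.2022.
N + 1 ≤ 2^3.2022 = 9.2036.
N ≤ 8.2036, so the largest integer N is 8.

8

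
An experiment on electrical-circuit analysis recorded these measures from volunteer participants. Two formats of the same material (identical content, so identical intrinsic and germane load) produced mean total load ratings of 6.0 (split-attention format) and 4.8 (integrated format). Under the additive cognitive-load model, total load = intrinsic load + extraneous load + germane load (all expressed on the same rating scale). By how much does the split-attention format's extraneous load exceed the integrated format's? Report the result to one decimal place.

Intrinsic and germane load are equal across formats, so the difference in total load equals the difference in extraneous load.
Extraneous-load difference = 6.0 − 4.8 = 1.2.

1.2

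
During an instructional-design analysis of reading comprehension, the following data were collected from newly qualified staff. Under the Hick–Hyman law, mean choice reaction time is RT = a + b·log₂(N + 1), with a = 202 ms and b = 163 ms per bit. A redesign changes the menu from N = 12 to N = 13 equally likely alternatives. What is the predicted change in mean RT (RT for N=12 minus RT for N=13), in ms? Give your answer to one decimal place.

-17.4

RT(12) = 202 + 163·log₂(13) = 202 + 163·3.7004 = 805.1652 ms.
RT(13) = 202 + 163·log₂(14) = 202 + 163·3.8074 = 822.6062 ms.
Difference = 805.1652 − 822.6062 = -17.4410 ≈ -17.4 ms.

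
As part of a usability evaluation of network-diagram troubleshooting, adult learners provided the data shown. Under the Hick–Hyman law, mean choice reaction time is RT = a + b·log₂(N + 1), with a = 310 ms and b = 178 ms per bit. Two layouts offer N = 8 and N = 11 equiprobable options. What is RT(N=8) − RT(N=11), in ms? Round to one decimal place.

RT(8) = 310 + 178·log₂(9) = 310 + 178·3.1699 = 874.2422 ms.
RT(11) = 310 + 178·log₂(12) = 310 + 178·3.5850 = 948.1300 ms.
Difference = 874.2422 − 948.1300 = -73.8878 ≈ -73.9 ms.

-73.9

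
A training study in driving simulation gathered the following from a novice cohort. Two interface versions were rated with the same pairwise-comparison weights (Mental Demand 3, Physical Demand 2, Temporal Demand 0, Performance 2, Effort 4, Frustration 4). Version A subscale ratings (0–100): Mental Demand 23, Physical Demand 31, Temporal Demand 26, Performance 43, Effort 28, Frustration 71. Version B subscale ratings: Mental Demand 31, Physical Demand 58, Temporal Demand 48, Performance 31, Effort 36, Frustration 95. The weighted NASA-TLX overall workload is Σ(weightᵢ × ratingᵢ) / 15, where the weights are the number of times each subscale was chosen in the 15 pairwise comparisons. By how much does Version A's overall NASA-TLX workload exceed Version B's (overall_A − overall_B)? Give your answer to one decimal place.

-12.1

Version A weighted sum = 3·23 + 2·31 + 0·26 + 2·43 + 4·28 + 4·71 = 69 + 62 + 0 + 86 + 112 + 284 = 613; overall_A = 613/15 = 40.8667.
Version B weighted sum = 3·31 + 2·58 + 0·48 + 2·31 + 4·36 + 4·95 = 93 + 116 + 0 + 62 + 144 + 380 = 795; overall_B = 795/15 = 53.0000.
Difference = 40.8667 − 53.0000 = -12.1333 ≈ -12.1.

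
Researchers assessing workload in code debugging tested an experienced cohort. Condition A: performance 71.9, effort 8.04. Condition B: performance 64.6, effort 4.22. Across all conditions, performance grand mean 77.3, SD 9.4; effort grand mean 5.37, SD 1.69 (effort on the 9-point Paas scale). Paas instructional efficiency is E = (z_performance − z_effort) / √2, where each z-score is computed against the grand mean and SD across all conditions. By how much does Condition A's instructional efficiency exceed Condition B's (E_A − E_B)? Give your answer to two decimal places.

-1.05

Condition A: z_P = (71.9 − 77.3)/9.4 = -0.5745; z_E = (8.04 − 5.37)/1.69 = 1.5799; E_A = (-0.5745 − 1.5799)/√2 = -1.5234.
Condition B: z_P = (64.6 − 77.3)/9.4 = -1.3511; z_E = (4.22 − 5.37)/1.69 = -0.6805; E_B = (-1.3511 − (-0.6805))/√2 = -0.4742.
E_A − E_B = -1.5234 − (-0.4742) = -1.0492 ≈ -1.05.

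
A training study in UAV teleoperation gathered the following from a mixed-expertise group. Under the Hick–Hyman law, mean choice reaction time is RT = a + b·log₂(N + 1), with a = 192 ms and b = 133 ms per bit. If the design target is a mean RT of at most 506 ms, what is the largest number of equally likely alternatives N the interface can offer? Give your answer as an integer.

4

Set 192 + 133·log₂(N + 1) ≤ 506.
log₂(N + 1) ≤ (506 − 192) / 133 = 2.3609.
N + 1 ≤ 2^2.3609 = 5.1369.
N ≤ 4.1369, so the largest integer N is 4.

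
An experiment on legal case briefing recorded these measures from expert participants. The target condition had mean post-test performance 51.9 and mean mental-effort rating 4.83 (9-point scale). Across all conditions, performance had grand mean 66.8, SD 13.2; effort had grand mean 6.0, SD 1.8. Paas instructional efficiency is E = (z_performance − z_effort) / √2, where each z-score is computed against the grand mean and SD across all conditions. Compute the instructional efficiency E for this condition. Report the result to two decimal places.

-0.34

z_performance = (51.9 − 66.8) / 13.2 = -14.9000 / 13.2 = -1.1288.
z_effort = (4.83 − 6.0) / 1.8 = -1.1700 / 1.8 = -0.6500.
z_P − z_E = -1.1288 − (-0.6500) = -0.4788.
E = -0.4788 / √2 = -0.4788 / 1.41421 = -0.3386 ≈ -0.34.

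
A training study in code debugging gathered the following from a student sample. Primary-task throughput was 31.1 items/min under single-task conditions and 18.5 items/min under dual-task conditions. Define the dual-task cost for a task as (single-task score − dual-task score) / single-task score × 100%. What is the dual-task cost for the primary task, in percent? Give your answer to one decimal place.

Cost = (31.1 − 18.5) / 31.1 × 100%
     = 12.6000 / 31.1 × 100% = 40.5145%.
≈ 40.5%.

40.5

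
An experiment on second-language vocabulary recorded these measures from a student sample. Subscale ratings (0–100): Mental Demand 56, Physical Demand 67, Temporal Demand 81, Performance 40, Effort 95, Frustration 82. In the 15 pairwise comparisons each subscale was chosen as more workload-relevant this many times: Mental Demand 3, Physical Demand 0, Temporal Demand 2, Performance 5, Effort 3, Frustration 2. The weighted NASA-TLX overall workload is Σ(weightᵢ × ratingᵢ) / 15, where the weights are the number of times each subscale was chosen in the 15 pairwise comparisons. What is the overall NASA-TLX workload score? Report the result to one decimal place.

The tallies are the weights (they sum to 15).
Weighted sum = 3·56 + 0·67 + 2·81 + 5·40 + 3·95 + 2·82
            = 168 + 0 + 162 + 200 + 285 + 164 = 979.
Overall workload = 979 / 15 = 65.2667 ≈ 65.3.

65.3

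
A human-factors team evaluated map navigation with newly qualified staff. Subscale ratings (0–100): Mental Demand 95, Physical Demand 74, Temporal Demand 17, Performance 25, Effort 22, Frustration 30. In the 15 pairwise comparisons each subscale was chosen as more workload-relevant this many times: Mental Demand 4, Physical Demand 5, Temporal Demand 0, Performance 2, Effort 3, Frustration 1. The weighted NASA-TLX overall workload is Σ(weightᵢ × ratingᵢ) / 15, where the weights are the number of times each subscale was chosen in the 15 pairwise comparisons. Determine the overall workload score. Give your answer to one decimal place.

The tallies are the weights (they sum to 15).
Weighted sum = 4·95 + 5·74 + 0·17 + 2·25 + 3·22 + 1·30
            = 380 + 370 + 0 + 50 + 66 + 30 = 896.
Overall workload = 896 / 15 = 59.7333 ≈ 59.7.

59.7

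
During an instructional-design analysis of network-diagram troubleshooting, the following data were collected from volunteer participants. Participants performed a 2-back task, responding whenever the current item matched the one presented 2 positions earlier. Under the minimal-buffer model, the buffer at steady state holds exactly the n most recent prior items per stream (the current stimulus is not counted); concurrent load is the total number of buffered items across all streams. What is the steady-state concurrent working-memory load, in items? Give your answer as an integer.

The buffer holds the 2 most recent prior items.
Steady-state concurrent load = 2 items.

2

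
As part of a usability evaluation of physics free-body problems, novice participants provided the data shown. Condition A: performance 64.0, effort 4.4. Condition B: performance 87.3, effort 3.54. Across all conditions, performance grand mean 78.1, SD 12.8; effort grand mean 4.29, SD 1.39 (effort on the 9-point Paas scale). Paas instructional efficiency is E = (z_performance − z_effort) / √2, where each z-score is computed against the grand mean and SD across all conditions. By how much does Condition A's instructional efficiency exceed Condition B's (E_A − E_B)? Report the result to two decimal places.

-1.72

Condition A: z_P = (64.0 − 78.1)/12.8 = -1.1016; z_E = (4.4 − 4.29)/1.39 = 0.0791; E_A = (-1.1016 − 0.0791)/√2 = -0.8349.
Condition B: z_P = (87.3 − 78.1)/12.8 = 0.7188; z_E = (3.54 − 4.29)/1.39 = -0.5396; E_B = (0.7188 − (-0.5396))/√2 = 0.8898.
E_A − E_B = -0.8349 − 0.8898 = -1.7247 ≈ -1.72.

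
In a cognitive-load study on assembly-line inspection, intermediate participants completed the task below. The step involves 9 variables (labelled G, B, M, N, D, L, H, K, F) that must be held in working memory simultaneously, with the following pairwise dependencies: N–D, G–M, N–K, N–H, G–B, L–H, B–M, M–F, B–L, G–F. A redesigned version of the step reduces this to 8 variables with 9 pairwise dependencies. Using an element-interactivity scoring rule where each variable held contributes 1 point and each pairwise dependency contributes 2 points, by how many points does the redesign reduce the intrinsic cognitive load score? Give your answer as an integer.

3

Original: 9 × 1 + 10 × 2 = 9 + 20 = 29.
Redesigned: 8 × 1 + 9 × 2 = 8 + 18 = 26.
Reduction = 29 − 26 = 3.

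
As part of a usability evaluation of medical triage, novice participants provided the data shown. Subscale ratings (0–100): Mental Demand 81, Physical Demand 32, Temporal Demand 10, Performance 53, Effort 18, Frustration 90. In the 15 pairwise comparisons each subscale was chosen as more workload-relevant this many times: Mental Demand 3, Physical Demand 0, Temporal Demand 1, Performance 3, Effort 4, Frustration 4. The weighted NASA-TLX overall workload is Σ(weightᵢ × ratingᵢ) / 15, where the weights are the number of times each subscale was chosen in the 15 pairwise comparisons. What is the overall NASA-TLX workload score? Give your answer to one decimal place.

The tallies are the weights (they sum to 15).
Weighted sum = 3·81 + 0·32 + 1·10 + 3·53 + 4·18 + 4·90
            = 243 + 0 + 10 + 159 + 72 + 360 = 844.
Overall workload = 844 / 15 = 56.2667 ≈ 56.3.

56.3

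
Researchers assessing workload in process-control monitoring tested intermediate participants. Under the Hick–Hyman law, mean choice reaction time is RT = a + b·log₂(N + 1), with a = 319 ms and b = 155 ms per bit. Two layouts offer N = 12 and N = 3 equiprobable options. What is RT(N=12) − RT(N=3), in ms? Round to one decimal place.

RT(12) = 319 + 155·log₂(13) = 319 + 155·3.7004 = 892.5620 ms.
RT(3) = 319 + 155·log₂(4) = 319 + 155·2.0000 = 629.0000 ms.
Difference = 892.5620 − 629.0000 = 263.5620 ≈ 263.6 ms.

263.6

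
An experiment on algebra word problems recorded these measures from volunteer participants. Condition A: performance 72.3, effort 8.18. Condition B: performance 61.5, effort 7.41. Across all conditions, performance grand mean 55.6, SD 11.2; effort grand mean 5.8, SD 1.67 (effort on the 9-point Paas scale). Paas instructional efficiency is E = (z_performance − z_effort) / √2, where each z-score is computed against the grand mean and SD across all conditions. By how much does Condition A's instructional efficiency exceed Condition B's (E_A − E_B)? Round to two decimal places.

0.36

Condition A: z_P = (72.3 − 55.6)/11.2 = 1.4911; z_E = (8.18 − 5.8)/1.67 = 1.4251; E_A = (1.4911 − 1.4251)/√2 = 0.0467.
Condition B: z_P = (61.5 − 55.6)/11.2 = 0.5268; z_E = (7.41 − 5.8)/1.67 = 0.9641; E_B = (0.5268 − 0.9641)/√2 = -0.3092.
E_A − E_B = 0.0467 − (-0.3092) = 0.3559 ≈ 0.36.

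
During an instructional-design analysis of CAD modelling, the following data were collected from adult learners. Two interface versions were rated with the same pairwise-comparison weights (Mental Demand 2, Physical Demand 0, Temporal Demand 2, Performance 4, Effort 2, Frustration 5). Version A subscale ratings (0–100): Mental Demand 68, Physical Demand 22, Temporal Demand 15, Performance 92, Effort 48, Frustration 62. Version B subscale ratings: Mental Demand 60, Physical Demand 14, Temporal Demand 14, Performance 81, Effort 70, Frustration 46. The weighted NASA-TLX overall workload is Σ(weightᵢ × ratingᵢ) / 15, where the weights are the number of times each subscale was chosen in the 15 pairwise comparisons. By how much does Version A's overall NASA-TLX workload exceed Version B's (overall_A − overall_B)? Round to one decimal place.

6.5

Version A weighted sum = 2·68 + 0·22 + 2·15 + 4·92 + 2·48 + 5·62 = 136 + 0 + 30 + 368 + 96 + 310 = 940; overall_A = 940/15 = 62.6667.
Version B weighted sum = 2·60 + 0·14 + 2·14 + 4·81 + 2·70 + 5·46 = 120 + 0 + 28 + 324 + 140 + 230 = 842; overall_B = 842/15 = 56.1333.
Difference = 62.6667 − 56.1333 = 6.5334 ≈ 6.5.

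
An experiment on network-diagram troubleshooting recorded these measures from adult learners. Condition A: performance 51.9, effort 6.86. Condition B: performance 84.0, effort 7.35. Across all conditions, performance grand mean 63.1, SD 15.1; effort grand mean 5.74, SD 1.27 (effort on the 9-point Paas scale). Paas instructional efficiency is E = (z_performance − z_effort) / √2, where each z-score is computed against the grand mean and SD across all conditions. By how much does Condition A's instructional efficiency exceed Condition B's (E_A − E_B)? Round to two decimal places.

Condition A: z_P = (51.9 − 63.1)/15.1 = -0.7417; z_E = (6.86 − 5.74)/1.27 = 0.8819; E_A = (-0.7417 − 0.8819)/√2 = -1.1481.
Condition B: z_P = (84.0 − 63.1)/15.1 = 1.3841; z_E = (7.35 − 5.74)/1.27 = 1.2677; E_B = (1.3841 − 1.2677)/√2 = 0.0823.
E_A − E_B = -1.1481 − 0.0823 = -1.2304 ≈ -1.23.

-1.23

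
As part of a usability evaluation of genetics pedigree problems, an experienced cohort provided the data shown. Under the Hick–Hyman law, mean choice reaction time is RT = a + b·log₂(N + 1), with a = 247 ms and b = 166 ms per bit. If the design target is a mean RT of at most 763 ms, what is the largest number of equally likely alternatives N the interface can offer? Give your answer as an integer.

7

Set 247 + 166·log₂(N + 1) ≤ 763.
log₂(N + 1) ≤ (763 − 247) / 166 = 3.1084.
N + 1 ≤ 2^3.1084 = 8.6243.
N ≤ 7.6243, so the largest integer N is 7.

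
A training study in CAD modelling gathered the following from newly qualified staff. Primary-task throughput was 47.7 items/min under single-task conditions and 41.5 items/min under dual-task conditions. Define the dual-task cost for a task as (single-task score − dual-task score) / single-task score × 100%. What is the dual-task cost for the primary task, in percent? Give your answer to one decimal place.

13.0

Cost = (47.7 − 41.5) / 47.7 × 100%
     = 6.2000 / 47.7 × 100% = 12.9979%.
≈ 13.0%.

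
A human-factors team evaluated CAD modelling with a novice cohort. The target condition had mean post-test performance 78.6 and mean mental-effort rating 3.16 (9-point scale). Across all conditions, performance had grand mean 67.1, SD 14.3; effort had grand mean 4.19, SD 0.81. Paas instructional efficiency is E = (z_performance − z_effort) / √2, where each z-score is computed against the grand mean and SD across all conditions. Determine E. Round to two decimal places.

1.47

z_performance = (78.6 − 67.1) / 14.3 = 11.5000 / 14.3 = 0.8042.
z_effort = (3.16 − 4.19) / 0.81 = -1.0300 / 0.81 = -1.2716.
z_P − z_E = 0.8042 − (-1.2716) = 2.0758.
E = 2.0758 / √2 = 2.0758 / 1.41421 = 1.4678 ≈ 1.47.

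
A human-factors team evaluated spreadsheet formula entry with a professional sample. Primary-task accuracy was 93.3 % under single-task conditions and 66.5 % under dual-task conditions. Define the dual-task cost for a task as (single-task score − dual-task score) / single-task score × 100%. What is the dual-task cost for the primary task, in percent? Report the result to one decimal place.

Cost = (93.3 − 66.5) / 93.3 × 100%
     = 26.8000 / 93.3 × 100% = 28.7245%.
≈ 28.7%.

28.7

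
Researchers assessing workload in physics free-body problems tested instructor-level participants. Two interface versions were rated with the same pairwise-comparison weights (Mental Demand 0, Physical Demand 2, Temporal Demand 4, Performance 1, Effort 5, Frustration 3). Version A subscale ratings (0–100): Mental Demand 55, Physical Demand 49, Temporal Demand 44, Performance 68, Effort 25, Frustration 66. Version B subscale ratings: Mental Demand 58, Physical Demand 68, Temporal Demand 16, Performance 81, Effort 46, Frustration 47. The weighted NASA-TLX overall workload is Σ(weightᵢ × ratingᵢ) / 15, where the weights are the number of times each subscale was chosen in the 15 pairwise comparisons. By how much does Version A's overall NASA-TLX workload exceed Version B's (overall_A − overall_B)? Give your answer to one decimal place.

0.9

Version A weighted sum = 0·55 + 2·49 + 4·44 + 1·68 + 5·25 + 3·66 = 0 + 98 + 176 + 68 + 125 + 198 = 665; overall_A = 665/15 = 44.3333.
Version B weighted sum = 0·58 + 2·68 + 4·16 + 1·81 + 5·46 + 3·47 = 0 + 136 + 64 + 81 + 230 + 141 = 652; overall_B = 652/15 = 43.4667.
Difference = 44.3333 − 43.4667 = 0.8666 ≈ 0.9.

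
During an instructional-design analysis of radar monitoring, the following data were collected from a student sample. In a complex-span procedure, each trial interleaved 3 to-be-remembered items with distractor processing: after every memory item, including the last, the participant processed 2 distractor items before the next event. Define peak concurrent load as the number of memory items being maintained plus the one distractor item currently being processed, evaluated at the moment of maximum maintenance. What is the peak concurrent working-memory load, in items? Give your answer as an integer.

Maintenance is greatest during the distractor(s) after memory item 3: all 3 memory items are being held.
One distractor item is concurrently being processed.
Peak concurrent load = 3 + 1 = 4 items.

4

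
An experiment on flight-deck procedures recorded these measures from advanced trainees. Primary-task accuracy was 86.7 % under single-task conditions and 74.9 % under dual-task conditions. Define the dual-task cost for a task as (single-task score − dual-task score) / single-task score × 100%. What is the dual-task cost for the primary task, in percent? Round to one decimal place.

Cost = (86.7 − 74.9) / 86.7 × 100%
     = 11.8000 / 86.7 × 100% = 13.6101%.
≈ 13.6%.

13.6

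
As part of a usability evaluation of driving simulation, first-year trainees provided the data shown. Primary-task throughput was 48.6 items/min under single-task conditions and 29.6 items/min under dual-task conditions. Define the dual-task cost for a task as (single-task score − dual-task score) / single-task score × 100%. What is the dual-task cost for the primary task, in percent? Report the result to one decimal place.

Cost = (48.6 − 29.6) / 48.6 × 100%
     = 19.0000 / 48.6 × 100% = 39.0947%.
≈ 39.1%.

39.1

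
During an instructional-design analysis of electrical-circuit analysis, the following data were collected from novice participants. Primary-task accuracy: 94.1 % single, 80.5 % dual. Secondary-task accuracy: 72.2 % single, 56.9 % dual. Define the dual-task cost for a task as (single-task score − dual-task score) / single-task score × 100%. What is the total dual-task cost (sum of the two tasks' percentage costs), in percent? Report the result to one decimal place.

35.6

Primary cost = (94.1 − 80.5) / 94.1 × 100% = 14.4527%.
Secondary cost = (72.2 − 56.9) / 72.2 × 100% = 21.1911%.
Total = 14.4527% + 21.1911% = 35.6438% ≈ 35.6%.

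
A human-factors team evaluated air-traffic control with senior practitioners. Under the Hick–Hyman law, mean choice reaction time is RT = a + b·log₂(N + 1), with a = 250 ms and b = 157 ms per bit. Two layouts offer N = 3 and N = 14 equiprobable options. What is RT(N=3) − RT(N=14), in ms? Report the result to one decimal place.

RT(3) = 250 + 157·log₂(4) = 250 + 157·2.0000 = 564.0000 ms.
RT(14) = 250 + 157·log₂(15) = 250 + 157·3.9069 = 863.3833 ms.
Difference = 564.0000 − 863.3833 = -299.3833 ≈ -299.4 ms.

-299.4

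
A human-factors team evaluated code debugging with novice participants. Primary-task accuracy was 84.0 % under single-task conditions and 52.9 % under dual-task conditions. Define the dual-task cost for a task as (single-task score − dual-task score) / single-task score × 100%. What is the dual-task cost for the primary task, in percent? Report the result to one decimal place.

37.0

Cost = (84.0 − 52.9) / 84.0 × 100%
     = 31.1000 / 84.0 × 100% = 37.0238%.
≈ 37.0%.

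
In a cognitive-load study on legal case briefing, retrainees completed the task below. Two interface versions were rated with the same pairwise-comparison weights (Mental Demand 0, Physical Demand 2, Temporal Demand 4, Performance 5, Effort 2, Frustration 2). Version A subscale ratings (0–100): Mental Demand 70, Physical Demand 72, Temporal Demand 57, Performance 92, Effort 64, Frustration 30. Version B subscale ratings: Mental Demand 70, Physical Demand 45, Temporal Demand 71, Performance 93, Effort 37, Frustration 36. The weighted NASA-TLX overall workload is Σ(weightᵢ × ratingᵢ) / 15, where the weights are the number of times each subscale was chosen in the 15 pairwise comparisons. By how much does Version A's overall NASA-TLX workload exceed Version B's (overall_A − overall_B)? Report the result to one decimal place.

Version A weighted sum = 0·70 + 2·72 + 4·57 + 5·92 + 2·64 + 2·30 = 0 + 144 + 228 + 460 + 128 + 60 = 1020; overall_A = 1020/15 = 68.0000.
Version B weighted sum = 0·70 + 2·45 + 4·71 + 5·93 + 2·37 + 2·36 = 0 + 90 + 284 + 465 + 74 + 72 = 985; overall_B = 985/15 = 65.6667.
Difference = 68.0000 − 65.6667 = 2.3333 ≈ 2.3.

2.3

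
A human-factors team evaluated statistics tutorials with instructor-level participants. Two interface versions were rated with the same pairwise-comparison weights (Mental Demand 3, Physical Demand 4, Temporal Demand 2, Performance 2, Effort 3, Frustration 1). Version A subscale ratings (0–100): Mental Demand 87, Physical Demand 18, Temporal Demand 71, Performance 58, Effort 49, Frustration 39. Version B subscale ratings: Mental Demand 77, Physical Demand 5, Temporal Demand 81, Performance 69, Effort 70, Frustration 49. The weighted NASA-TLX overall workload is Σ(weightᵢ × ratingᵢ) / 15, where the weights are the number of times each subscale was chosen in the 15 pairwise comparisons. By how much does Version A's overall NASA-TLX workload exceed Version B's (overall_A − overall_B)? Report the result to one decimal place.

-2.2

Version A weighted sum = 3·87 + 4·18 + 2·71 + 2·58 + 3·49 + 1·39 = 261 + 72 + 142 + 116 + 147 + 39 = 777; overall_A = 777/15 = 51.8000.
Version B weighted sum = 3·77 + 4·5 + 2·81 + 2·69 + 3·70 + 1·49 = 231 + 20 + 162 + 138 + 210 + 49 = 810; overall_B = 810/15 = 54.0000.
Difference = 51.8000 − 54.0000 = -2.2000 ≈ -2.2.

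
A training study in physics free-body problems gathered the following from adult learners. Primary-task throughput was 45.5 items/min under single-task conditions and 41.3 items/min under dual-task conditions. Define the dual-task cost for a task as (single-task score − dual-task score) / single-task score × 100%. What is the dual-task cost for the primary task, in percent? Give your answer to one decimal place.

Cost = (45.5 − 41.3) / 45.5 × 100%
     = 4.2000 / 45.5 × 100% = 9.2308%.
≈ 9.2%.

9.2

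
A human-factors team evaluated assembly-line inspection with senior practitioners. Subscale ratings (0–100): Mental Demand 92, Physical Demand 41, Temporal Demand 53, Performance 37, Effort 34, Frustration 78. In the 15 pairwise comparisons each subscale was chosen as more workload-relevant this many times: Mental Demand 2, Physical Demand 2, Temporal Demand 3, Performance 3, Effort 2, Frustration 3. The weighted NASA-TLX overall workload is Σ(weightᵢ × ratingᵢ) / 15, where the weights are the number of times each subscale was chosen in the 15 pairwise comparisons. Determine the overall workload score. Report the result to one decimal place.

55.9

The tallies are the weights (they sum to 15).
Weighted sum = 2·92 + 2·41 + 3·53 + 3·37 + 2·34 + 3·78
            = 184 + 82 + 159 + 111 + 68 + 234 = 838.
Overall workload = 838 / 15 = 55.8667 ≈ 55.9.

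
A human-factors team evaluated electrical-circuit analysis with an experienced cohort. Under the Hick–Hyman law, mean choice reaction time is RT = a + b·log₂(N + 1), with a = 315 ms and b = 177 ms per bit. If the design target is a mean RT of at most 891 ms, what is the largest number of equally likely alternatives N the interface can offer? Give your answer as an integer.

Set 315 + 177·log₂(N + 1) ≤ 891.
log₂(N + 1) ≤ (891 − 315) / 177 = 3.2542.
N + 1 ≤ 2^3.2542 = 9.5414.
N ≤ 8.5414, so the largest integer N is 8.

8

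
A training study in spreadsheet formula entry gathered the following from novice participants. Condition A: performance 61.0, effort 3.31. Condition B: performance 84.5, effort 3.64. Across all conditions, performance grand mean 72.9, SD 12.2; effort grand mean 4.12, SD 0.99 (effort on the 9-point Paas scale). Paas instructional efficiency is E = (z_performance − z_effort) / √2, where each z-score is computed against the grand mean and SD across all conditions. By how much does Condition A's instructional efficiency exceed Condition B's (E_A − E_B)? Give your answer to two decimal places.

Condition A: z_P = (61.0 − 72.9)/12.2 = -0.9754; z_E = (3.31 − 4.12)/0.99 = -0.8182; E_A = (-0.9754 − (-0.8182))/√2 = -0.1112.
Condition B: z_P = (84.5 − 72.9)/12.2 = 0.9508; z_E = (3.64 − 4.12)/0.99 = -0.4848; E_B = (0.9508 − (-0.4848))/√2 = 1.0151.
E_A − E_B = -0.1112 − 1.0151 = -1.1263 ≈ -1.13.

-1.13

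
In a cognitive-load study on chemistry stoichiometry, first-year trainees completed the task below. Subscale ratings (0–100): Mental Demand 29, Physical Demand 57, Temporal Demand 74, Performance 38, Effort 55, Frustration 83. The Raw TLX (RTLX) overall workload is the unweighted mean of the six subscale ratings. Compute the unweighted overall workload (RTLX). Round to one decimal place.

56.0

Sum of ratings = 29 + 57 + 74 + 38 + 55 + 83 = 336.
RTLX = 336 / 6 = 56.0000 ≈ 56.0.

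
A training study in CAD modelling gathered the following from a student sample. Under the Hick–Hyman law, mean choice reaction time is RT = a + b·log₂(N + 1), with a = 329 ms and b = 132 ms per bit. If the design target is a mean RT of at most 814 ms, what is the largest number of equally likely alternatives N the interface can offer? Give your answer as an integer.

Set 329 + 132·log₂(N + 1) ≤ 814.
log₂(N + 1) ≤ (814 − 329) / 132 = 3.6742.
N + 1 ≤ 2^3.6742 = 12.7657.
N ≤ 11.7657, so the largest integer N is 11.

11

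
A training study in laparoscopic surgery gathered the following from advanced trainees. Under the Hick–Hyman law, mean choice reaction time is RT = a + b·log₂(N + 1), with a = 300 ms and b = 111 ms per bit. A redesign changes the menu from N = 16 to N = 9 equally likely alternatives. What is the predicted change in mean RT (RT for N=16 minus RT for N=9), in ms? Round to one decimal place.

RT(16) = 300 + 111·log₂(17) = 300 + 111·4.0875 = 753.7125 ms.
RT(9) = 300 + 111·log₂(10) = 300 + 111·3.3219 = 668.7309 ms.
Difference = 753.7125 − 668.7309 = 84.9816 ≈ 85.0 ms.

85.0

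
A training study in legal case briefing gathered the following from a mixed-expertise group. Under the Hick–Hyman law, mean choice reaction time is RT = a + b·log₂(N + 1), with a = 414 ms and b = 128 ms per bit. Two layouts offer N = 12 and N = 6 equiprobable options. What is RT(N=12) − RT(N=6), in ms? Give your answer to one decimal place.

114.3

RT(12) = 414 + 128·log₂(13) = 414 + 128·3.7004 = 887.6512 ms.
RT(6) = 414 + 128·log₂(7) = 414 + 128·2.8074 = 773.3472 ms.
Difference = 887.6512 − 773.3472 = 114.3040 ≈ 114.3 ms.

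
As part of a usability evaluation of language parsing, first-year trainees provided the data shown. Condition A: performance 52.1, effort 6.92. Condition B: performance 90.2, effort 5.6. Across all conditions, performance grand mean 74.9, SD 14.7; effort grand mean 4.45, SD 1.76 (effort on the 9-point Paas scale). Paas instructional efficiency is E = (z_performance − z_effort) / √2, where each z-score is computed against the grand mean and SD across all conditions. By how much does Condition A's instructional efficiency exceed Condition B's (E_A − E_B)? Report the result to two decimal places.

-2.36

Condition A: z_P = (52.1 − 74.9)/14.7 = -1.5510; z_E = (6.92 − 4.45)/1.76 = 1.4034; E_A = (-1.5510 − 1.4034)/√2 = -2.0891.
Condition B: z_P = (90.2 − 74.9)/14.7 = 1.0408; z_E = (5.6 − 4.45)/1.76 = 0.6534; E_B = (1.0408 − 0.6534)/√2 = 0.2739.
E_A − E_B = -2.0891 − 0.2739 = -2.3630 ≈ -2.36.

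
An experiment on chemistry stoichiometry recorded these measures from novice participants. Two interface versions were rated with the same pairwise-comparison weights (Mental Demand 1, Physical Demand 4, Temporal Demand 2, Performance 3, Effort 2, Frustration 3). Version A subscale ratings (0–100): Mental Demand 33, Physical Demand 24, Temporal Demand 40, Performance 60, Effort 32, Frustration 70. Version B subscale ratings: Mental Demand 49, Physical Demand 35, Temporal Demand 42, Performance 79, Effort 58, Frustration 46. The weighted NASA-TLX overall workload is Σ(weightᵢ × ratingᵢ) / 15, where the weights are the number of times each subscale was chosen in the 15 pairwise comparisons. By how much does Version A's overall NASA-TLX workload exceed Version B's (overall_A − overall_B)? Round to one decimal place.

Version A weighted sum = 1·33 + 4·24 + 2·40 + 3·60 + 2·32 + 3·70 = 33 + 96 + 80 + 180 + 64 + 210 = 663; overall_A = 663/15 = 44.2000.
Version B weighted sum = 1·49 + 4·35 + 2·42 + 3·79 + 2·58 + 3·46 = 49 + 140 + 84 + 237 + 116 + 138 = 764; overall_B = 764/15 = 50.9333.
Difference = 44.2000 − 50.9333 = -6.7333 ≈ -6.7.

-6.7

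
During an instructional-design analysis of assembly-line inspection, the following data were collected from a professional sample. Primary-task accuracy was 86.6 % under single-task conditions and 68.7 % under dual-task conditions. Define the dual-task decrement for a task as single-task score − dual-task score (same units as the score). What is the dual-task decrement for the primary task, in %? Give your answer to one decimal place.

Decrement = 86.6 − 68.7 = 17.9000 % ≈ 17.9 %.

17.9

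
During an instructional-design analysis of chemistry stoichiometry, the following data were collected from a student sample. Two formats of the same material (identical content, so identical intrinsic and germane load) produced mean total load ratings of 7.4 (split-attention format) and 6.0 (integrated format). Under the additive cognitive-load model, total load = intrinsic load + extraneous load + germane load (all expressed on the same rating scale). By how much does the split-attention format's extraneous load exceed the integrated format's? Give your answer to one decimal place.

Intrinsic and germane load are equal across formats, so the difference in total load equals the difference in extraneous load.
Extraneous-load difference = 7.4 − 6.0 = 1.4.

1.4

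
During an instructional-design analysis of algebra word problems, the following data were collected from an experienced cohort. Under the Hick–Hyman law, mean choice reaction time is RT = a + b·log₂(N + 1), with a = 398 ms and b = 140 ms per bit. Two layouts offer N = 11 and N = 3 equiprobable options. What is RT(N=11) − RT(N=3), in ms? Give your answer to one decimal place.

RT(11) = 398 + 140·log₂(12) = 398 + 140·3.5850 = 899.9000 ms.
RT(3) = 398 + 140·log₂(4) = 398 + 140·2.0000 = 678.0000 ms.
Difference = 899.9000 − 678.0000 = 221.9000 ≈ 221.9 ms.

221.9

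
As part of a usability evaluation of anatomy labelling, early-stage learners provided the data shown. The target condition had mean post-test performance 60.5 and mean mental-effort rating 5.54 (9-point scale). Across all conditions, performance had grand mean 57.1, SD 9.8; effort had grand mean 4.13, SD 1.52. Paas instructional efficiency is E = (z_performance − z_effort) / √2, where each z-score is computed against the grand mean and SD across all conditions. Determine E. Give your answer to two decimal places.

-0.41

z_performance = (60.5 − 57.1) / 9.8 = 3.4000 / 9.8 = 0.3469.
z_effort = (5.54 − 4.13) / 1.52 = 1.4100 / 1.52 = 0.9276.
z_P − z_E = 0.3469 − 0.9276 = -0.5807.
E = -0.5807 / √2 = -0.5807 / 1.41421 = -0.4106 ≈ -0.41.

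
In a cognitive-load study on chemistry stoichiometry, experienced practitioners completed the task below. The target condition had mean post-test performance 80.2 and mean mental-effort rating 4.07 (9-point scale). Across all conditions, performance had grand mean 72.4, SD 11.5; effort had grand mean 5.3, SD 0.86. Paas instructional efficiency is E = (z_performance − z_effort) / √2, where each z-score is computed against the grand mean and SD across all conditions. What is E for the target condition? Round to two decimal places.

z_performance = (80.2 − 72.4) / 11.5 = 7.8000 / 11.5 = 0.6783.
z_effort = (4.07 − 5.3) / 0.86 = -1.2300 / 0.86 = -1.4302.
z_P − z_E = 0.6783 − (-1.4302) = 2.1085.
E = 2.1085 / √2 = 2.1085 / 1.41421 = 1.4909 ≈ 1.49.

1.49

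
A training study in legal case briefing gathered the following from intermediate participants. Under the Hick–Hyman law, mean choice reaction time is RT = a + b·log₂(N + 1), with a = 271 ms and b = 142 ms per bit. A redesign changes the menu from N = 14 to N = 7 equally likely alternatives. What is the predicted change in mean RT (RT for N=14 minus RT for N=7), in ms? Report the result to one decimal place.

RT(14) = 271 + 142·log₂(15) = 271 + 142·3.9069 = 825.7798 ms.
RT(7) = 271 + 142·log₂(8) = 271 + 142·3.0000 = 697.0000 ms.
Difference = 825.7798 − 697.0000 = 128.7798 ≈ 128.8 ms.

128.8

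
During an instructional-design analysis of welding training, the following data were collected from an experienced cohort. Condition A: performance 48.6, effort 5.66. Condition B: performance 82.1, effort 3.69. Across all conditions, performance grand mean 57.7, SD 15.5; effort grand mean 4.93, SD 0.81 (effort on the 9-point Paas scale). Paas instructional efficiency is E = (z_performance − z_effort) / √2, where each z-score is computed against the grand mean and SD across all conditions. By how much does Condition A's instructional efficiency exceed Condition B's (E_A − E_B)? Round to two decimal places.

-3.25

Condition A: z_P = (48.6 − 57.7)/15.5 = -0.5871; z_E = (5.66 − 4.93)/0.81 = 0.9012; E_A = (-0.5871 − 0.9012)/√2 = -1.0524.
Condition B: z_P = (82.1 − 57.7)/15.5 = 1.5742; z_E = (3.69 − 4.93)/0.81 = -1.5309; E_B = (1.5742 − (-1.5309))/√2 = 2.1956.
E_A − E_B = -1.0524 − 2.1956 = -3.2480 ≈ -3.25.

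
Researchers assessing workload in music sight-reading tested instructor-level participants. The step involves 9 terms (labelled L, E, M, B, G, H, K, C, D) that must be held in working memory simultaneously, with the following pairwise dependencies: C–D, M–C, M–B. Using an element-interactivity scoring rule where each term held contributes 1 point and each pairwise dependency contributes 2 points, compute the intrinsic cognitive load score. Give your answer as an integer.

15

Count of terms held simultaneously: 9.
Count of pairwise dependencies listed: 3.
Element contribution: 9 × 1 = 9.
Interaction contribution: 3 × 2 = 6.
Intrinsic load = 9 + 6 = 15.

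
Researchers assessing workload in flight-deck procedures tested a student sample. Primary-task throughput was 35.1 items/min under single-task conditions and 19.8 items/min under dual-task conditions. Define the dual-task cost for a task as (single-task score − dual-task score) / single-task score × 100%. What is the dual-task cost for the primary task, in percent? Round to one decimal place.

Cost = (35.1 − 19.8) / 35.1 × 100%
     = 15.3000 / 35.1 × 100% = 43.5897%.
≈ 43.6%.

43.6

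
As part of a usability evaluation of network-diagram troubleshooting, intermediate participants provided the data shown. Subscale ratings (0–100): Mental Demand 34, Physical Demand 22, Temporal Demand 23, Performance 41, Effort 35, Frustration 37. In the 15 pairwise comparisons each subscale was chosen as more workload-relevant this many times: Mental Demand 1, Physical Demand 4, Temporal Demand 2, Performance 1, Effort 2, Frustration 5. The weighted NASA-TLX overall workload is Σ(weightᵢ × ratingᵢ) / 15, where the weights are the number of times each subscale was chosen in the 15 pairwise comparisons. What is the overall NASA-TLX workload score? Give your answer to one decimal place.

The tallies are the weights (they sum to 15).
Weighted sum = 1·34 + 4·22 + 2·23 + 1·41 + 2·35 + 5·37
            = 34 + 88 + 46 + 41 + 70 + 185 = 464.
Overall workload = 464 / 15 = 30.9333 ≈ 30.9.

30.9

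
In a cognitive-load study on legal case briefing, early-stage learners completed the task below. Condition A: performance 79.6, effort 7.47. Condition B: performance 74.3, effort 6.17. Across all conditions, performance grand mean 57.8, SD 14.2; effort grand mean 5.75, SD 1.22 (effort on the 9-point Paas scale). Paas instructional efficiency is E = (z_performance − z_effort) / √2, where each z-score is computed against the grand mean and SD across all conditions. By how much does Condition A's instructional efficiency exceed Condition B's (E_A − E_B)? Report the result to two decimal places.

-0.49

Condition A: z_P = (79.6 − 57.8)/14.2 = 1.5352; z_E = (7.47 − 5.75)/1.22 = 1.4098; E_A = (1.5352 − 1.4098)/√2 = 0.0887.
Condition B: z_P = (74.3 − 57.8)/14.2 = 1.1620; z_E = (6.17 − 5.75)/1.22 = 0.3443; E_B = (1.1620 − 0.3443)/√2 = 0.5782.
E_A − E_B = 0.0887 − 0.5782 = -0.4895 ≈ -0.49.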